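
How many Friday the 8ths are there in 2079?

2

Check the 8th of each month of 2079: Jan 8: Sun, Feb 8: Wed, Mar 8: Wed, Apr 8: Sat, May 8: Mon, Jun 8: Thu, Jul 8: Sat, Aug 8: Tue, Sep 8: Fri, Oct 8: Sun, Nov 8: Wed, Dec 8: Fri.
Friday occurs in September, December — 2 months.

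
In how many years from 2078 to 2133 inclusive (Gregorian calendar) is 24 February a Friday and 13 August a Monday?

2

Check each year's weekday for 24 February and 13 August:
  2078: Thu/Sat  2079: Fri/Sun  2080: Sat/Tue  2081: Mon/Wed  2082: Tue/Thu  2083: Wed/Fri  2084: Thu/Sun  2085: Sat/Mon  2086: Sun/Tue  2087: Mon/Wed  2088: Tue/Fri  2089: Thu/Sat  2090: Fri/Sun  2091: Sat/Mon  …(28 more)…  2120: Sat/Tue  2121: Mon/Wed  2122: Tue/Thu  2123: Wed/Fri  2124: Thu/Sun  2125: Sat/Mon  2126: Sun/Tue  2127: Mon/Wed  2128: Tue/Fri  2129: Thu/Sat  2130: Fri/Sun  2131: Sat/Mon  2132: Sun/Wed  2133: Tue/Thu
Both conditions hold in: 2096, 2108 — 2.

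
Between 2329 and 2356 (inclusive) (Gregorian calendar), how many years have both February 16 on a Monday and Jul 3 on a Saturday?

1

Check each year's weekday for February 16 and Jul 3:
  2329: Sat/Wed  2330: Sun/Thu  2331: Mon/Fri  2332: Tue/Sun  2333: Thu/Mon  2334: Fri/Tue  2335: Sat/Wed  2336: Sun/Fri  2337: Tue/Sat  2338: Wed/Sun  2339: Thu/Mon  2340: Fri/Wed  2341: Sun/Thu  2342: Mon/Fri  2343: Tue/Sat  2344: Wed/Mon  2345: Fri/Tue  2346: Sat/Wed  2347: Sun/Thu  2348: Mon/Sat ✓  2349: Wed/Sun  2350: Thu/Mon  2351: Fri/Tue  2352: Sat/Thu  2353: Mon/Fri  2354: Tue/Sat  2355: Wed/Sun  2356: Thu/Tue
Both conditions hold in: 2348 — 1.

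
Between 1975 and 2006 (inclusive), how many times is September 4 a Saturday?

Track September 4's weekday year by year (advancing +1, or +2 across a Feb 29):
  1975: Thu  1976: Sat (+2) ✓  1977: Sun (+1)  1978: Mon (+1)  1979: Tue (+1)
  1980: Thu (+2)  1981: Fri (+1)  1982: Sat (+1) ✓  1983: Sun (+1)  1984: Tue (+2)
  1985: Wed (+1)  1986: Thu (+1)  1987: Fri (+1)  1988: Sun (+2)  … (4 more years) …
  1993: Sat (+1) ✓  1994: Sun (+1)  1995: Mon (+1)  1996: Wed (+2)  1997: Thu (+1)
  1998: Fri (+1)  1999: Sat (+1) ✓  2000: Mon (+2)  2001: Tue (+1)  2002: Wed (+1)
  2003: Thu (+1)  2004: Sat (+2) ✓  2005: Sun (+1)  2006: Mon (+1)
Saturday years: 1976, 1982, 1993, 1999, 2004 — 5 in total.

5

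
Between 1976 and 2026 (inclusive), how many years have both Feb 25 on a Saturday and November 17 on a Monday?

0

Check each year's weekday for Feb 25 and November 17:
  1976: Wed/Wed  1977: Fri/Thu  1978: Sat/Fri  1979: Sun/Sat  1980: Mon/Mon  1981: Wed/Tue  1982: Thu/Wed  1983: Fri/Thu  1984: Sat/Sat  1985: Mon/Sun  1986: Tue/Mon  1987: Wed/Tue  1988: Thu/Thu  1989: Sat/Fri  …(23 more)…  2013: Mon/Sun  2014: Tue/Mon  2015: Wed/Tue  2016: Thu/Thu  2017: Sat/Fri  2018: Sun/Sat  2019: Mon/Sun  2020: Tue/Tue  2021: Thu/Wed  2022: Fri/Thu  2023: Sat/Fri  2024: Sun/Sun  2025: Tue/Mon  2026: Wed/Tue
Both conditions hold in: no year — 0.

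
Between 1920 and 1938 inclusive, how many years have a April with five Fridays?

April has 30 days; it has five Fridays when Friday falls among the first (month-length − 28) days — i.e. when April 1 is one of Friday/Thursday.
April 1 by year: 1920:Thu✓ 1921:Fri✓ 1922:Sat 1923:Sun 1924:Tue 1925:Wed 1926:Thu✓ 1927:Fri✓ 1928:Sun 1929:Mon 1930:Tue 1931:Wed 1932:Fri✓ 1933:Sat 1934:Sun 1935:Mon 1936:Wed 1937:Thu✓ 1938:Fri✓
Years with five Fridays: 1920, 1921, 1926, 1927, 1932, 1937, 1938 → 7.

7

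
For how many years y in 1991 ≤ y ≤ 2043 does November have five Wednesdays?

14

November has 30 days; it has five Wednesdays when Wednesday falls among the first (month-length − 28) days — i.e. when November 1 is one of Wednesday/Tuesday.
November 1 by year: 1991:Fri 1992:Sun 1993:Mon 1994:Tue✓ 1995:Wed✓ 1996:Fri 1997:Sat 1998:Sun 1999:Mon 2000:Wed✓ 2001:Thu 2002:Fri 2003:Sat 2004:Mon 2005:Tue✓ …(23 more)… 2029:Thu 2030:Fri 2031:Sat 2032:Mon 2033:Tue✓ 2034:Wed✓ 2035:Thu 2036:Sat 2037:Sun 2038:Mon 2039:Tue✓ 2040:Thu 2041:Fri 2042:Sat 2043:Sun
Years with five Wednesdays: 1994, 1995, 2000, 2005, 2006, 2011, 2016, 2017, 2022, 2023, 2028, 2033, 2034, 2039 → 14.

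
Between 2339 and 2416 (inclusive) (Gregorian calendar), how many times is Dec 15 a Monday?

Track Dec 15's weekday year by year (advancing +1, or +2 across a Feb 29):
  2339: Fri  2340: Sun (+2)  2341: Mon (+1) ✓  2342: Tue (+1)  2343: Wed (+1)
  2344: Fri (+2)  2345: Sat (+1)  2346: Sun (+1)  2347: Mon (+1) ✓  2348: Wed (+2)
  2349: Thu (+1)  2350: Fri (+1)  2351: Sat (+1)  2352: Mon (+2) ✓  … (50 more years) …
  2403: Mon (+1) ✓  2404: Wed (+2)  2405: Thu (+1)  2406: Fri (+1)  2407: Sat (+1)
  2408: Mon (+2) ✓  2409: Tue (+1)  2410: Wed (+1)  2411: Thu (+1)  2412: Sat (+2)
  2413: Sun (+1)  2414: Mon (+1) ✓  2415: Tue (+1)  2416: Thu (+2)
Monday years: 2341, 2347, 2352, 2358, 2369, 2375, 2380, 2386, 2397, 2403, 2408, 2414 — 12 in total.

12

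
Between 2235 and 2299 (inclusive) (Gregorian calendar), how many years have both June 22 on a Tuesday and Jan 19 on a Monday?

Check each year's weekday for June 22 and Jan 19:
  2235: Mon/Mon  2236: Wed/Tue  2237: Thu/Thu  2238: Fri/Fri  2239: Sat/Sat  2240: Mon/Sun  2241: Tue/Tue  2242: Wed/Wed  2243: Thu/Thu  2244: Sat/Fri  2245: Sun/Sun  2246: Mon/Mon  2247: Tue/Tue  2248: Thu/Wed  …(37 more)…  2286: Tue/Tue  2287: Wed/Wed  2288: Fri/Thu  2289: Sat/Sat  2290: Sun/Sun  2291: Mon/Mon  2292: Wed/Tue  2293: Thu/Thu  2294: Fri/Fri  2295: Sat/Sat  2296: Mon/Sun  2297: Tue/Tue  2298: Wed/Wed  2299: Thu/Thu
Both conditions hold in: 2252, 2280 — 2.

2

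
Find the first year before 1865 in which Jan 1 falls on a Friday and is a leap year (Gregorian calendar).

1864

Jan 1 advances by 2 weekdays after a leap year and by 1 after a common year.
1865: Jan 1 is Sunday.
1864: Friday (leap)
1864 begins on a Friday and is a leap year.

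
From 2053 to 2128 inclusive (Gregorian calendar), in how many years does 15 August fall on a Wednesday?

Track 15 August's weekday year by year (advancing +1, or +2 across a Feb 29):
  2053: Fri  2054: Sat (+1)  2055: Sun (+1)  2056: Tue (+2)  2057: Wed (+1) ✓
  2058: Thu (+1)  2059: Fri (+1)  2060: Sun (+2)  2061: Mon (+1)  2062: Tue (+1)
  2063: Wed (+1) ✓  2064: Fri (+2)  2065: Sat (+1)  2066: Sun (+1)  … (48 more years) …
  2115: Thu (+1)  2116: Sat (+2)  2117: Sun (+1)  2118: Mon (+1)  2119: Tue (+1)
  2120: Thu (+2)  2121: Fri (+1)  2122: Sat (+1)  2123: Sun (+1)  2124: Tue (+2)
  2125: Wed (+1) ✓  2126: Thu (+1)  2127: Fri (+1)  2128: Sun (+2)
Wednesday years: 2057, 2063, 2068, 2074, 2085, 2091, 2096, 2103, 2108, 2114, 2125 — 11 in total.

11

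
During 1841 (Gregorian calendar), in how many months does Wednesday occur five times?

A month of length L has five Wednesdays iff its first Wednesday is on day ≤ L−28 (so day 1–3 in a 31-day month, 1–2 in a 30-day month, day 1 in a leap February).
Checking each month of 1841: Jan starts Fri (31d); Feb starts Mon (28d); Mar starts Mon (31d) ✓; Apr starts Thu (30d); May starts Sat (31d); Jun starts Tue (30d) ✓; Jul starts Thu (31d); Aug starts Sun (31d); Sep starts Wed (30d) ✓; Oct starts Fri (31d); Nov starts Mon (30d); Dec starts Wed (31d) ✓.
Five-Wednesday months: March, June, September, December → 4.

4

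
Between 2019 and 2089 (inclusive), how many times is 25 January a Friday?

Track 25 January's weekday year by year (advancing +1, or +2 across a Feb 29):
  2019: Fri ✓  2020: Sat (+1)  2021: Mon (+2)  2022: Tue (+1)  2023: Wed (+1)
  2024: Thu (+1)  2025: Sat (+2)  2026: Sun (+1)  2027: Mon (+1)  2028: Tue (+1)
  2029: Thu (+2)  2030: Fri (+1) ✓  2031: Sat (+1)  2032: Sun (+1)  … (43 more years) …
  2076: Sat (+1)  2077: Mon (+2)  2078: Tue (+1)  2079: Wed (+1)  2080: Thu (+1)
  2081: Sat (+2)  2082: Sun (+1)  2083: Mon (+1)  2084: Tue (+1)  2085: Thu (+2)
  2086: Fri (+1) ✓  2087: Sat (+1)  2088: Sun (+1)  2089: Tue (+2)
Friday years: 2019, 2030, 2036, 2041, 2047, 2058, 2064, 2069, 2075, 2086 — 10 in total.

10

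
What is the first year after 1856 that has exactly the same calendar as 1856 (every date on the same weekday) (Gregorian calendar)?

1884

Two years share a calendar iff Jan 1 falls on the same weekday and both are leap or both are common. 1856: Jan 1 is Tuesday, leap year.
1857: Jan 1 Thursday, common
1858: Jan 1 Friday, common
1859: Jan 1 Saturday, common
1860: Jan 1 Sunday, leap
1861: Jan 1 Tuesday, common
1862: Jan 1 Wednesday, common
1863: Jan 1 Thursday, common
1864: Jan 1 Friday, leap
1865: Jan 1 Sunday, common
1866: Jan 1 Monday, common
1867: Jan 1 Tuesday, common
1868: Jan 1 Wednesday, leap
1869: Jan 1 Friday, common
1870: Jan 1 Saturday, common
1871: Jan 1 Sunday, common
1872: Jan 1 Monday, leap
1873: Jan 1 Wednesday, common
1874: Jan 1 Thursday, common
1875: Jan 1 Friday, common
1876: Jan 1 Saturday, leap
1877: Jan 1 Monday, common
1878: Jan 1 Tuesday, common
1879: Jan 1 Wednesday, common
1880: Jan 1 Thursday, leap
1881: Jan 1 Saturday, common
1882: Jan 1 Sunday, common
1883: Jan 1 Monday, common
1884: Jan 1 Tuesday, leap
1884 matches on both conditions.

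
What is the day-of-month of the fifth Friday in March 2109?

29

March 1, 2109 is a Friday, so the first Friday is the 1st.
The fifth Friday is 1 + 28 = 29.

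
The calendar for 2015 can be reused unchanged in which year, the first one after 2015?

Two years share a calendar iff Jan 1 falls on the same weekday and both are leap or both are common. 2015: Jan 1 is Thursday, common year.
2016: Jan 1 Friday, leap
2017: Jan 1 Sunday, common
2018: Jan 1 Monday, common
2019: Jan 1 Tuesday, common
2020: Jan 1 Wednesday, leap
2021: Jan 1 Friday, common
2022: Jan 1 Saturday, common
2023: Jan 1 Sunday, common
2024: Jan 1 Monday, leap
2025: Jan 1 Wednesday, common
2026: Jan 1 Thursday, common
2026 matches on both conditions.

2026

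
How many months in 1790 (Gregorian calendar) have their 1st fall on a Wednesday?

2

Check the 1st of each month of 1790: Jan 1: Fri, Feb 1: Mon, Mar 1: Mon, Apr 1: Thu, May 1: Sat, Jun 1: Tue, Jul 1: Thu, Aug 1: Sun, Sep 1: Wed, Oct 1: Fri, Nov 1: Mon, Dec 1: Wed.
Wednesday occurs in September, December — 2 months.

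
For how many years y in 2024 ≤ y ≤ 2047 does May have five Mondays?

May has 31 days; it has five Mondays when Monday falls among the first (month-length − 28) days — i.e. when May 1 is one of Monday/Sunday/Saturday.
May 1 by year: 2024:Wed 2025:Thu 2026:Fri 2027:Sat✓ 2028:Mon✓ 2029:Tue 2030:Wed 2031:Thu 2032:Sat✓ 2033:Sun✓ 2034:Mon✓ 2035:Tue 2036:Thu 2037:Fri 2038:Sat✓ 2039:Sun✓ 2040:Tue 2041:Wed 2042:Thu 2043:Fri 2044:Sun✓ 2045:Mon✓ 2046:Tue 2047:Wed
Years with five Mondays: 2027, 2028, 2032, 2033, 2034, 2038, 2039, 2044, 2045 → 9.

9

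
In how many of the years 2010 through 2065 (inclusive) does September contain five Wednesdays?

September has 30 days; it has five Wednesdays when Wednesday falls among the first (month-length − 28) days — i.e. when September 1 is one of Wednesday/Tuesday.
September 1 by year: 2010:Wed✓ 2011:Thu 2012:Sat 2013:Sun 2014:Mon 2015:Tue✓ 2016:Thu 2017:Fri 2018:Sat 2019:Sun 2020:Tue✓ 2021:Wed✓ 2022:Thu 2023:Fri 2024:Sun …(26 more)… 2051:Fri 2052:Sun 2053:Mon 2054:Tue✓ 2055:Wed✓ 2056:Fri 2057:Sat 2058:Sun 2059:Mon 2060:Wed✓ 2061:Thu 2062:Fri 2063:Sat 2064:Mon 2065:Tue✓
Years with five Wednesdays: 2010, 2015, 2020, 2021, 2026, 2027, 2032, 2037, 2038, 2043, 2048, 2049, 2054, 2055, 2060, 2065 → 16.

16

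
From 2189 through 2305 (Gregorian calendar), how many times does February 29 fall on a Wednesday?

5

Leap years in 2189–2305: 27 of them.
Feb 29 weekday advances by 5 (mod 7) from one leap year to the next four years later (or differs when a century non-leap intervenes).
Leap-day weekdays: 2192:Wed✓ 2196:Mon 2204:Wed✓ 2208:Mon 2212:Sat 2216:Thu 2220:Tue 2224:Sun 2228:Fri 2232:Wed✓ 2236:Mon 2240:Sat 2244:Thu 2248:Tue 2252:Sun 2256:Fri 2260:Wed✓ 2264:Mon 2268:Sat 2272:Thu 2276:Tue 2280:Sun 2284:Fri 2288:Wed✓ 2292:Mon 2296:Sat 2304:Mon
Wednesday: 2192, 2204, 2232, 2260, 2288 → 5.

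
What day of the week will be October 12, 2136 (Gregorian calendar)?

January 1, 2136 is a Sunday.
October 12 is day 286 of the year, i.e. 285 days after Jan 1.
285 mod 7 = 5, so advance 5 weekdays from Sunday: Friday.

Friday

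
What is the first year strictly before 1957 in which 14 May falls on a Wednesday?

From one year to the next, a fixed date's weekday advances by 1, or by 2 when a Feb 29 lies between the two dates.
1957: May 14 is Tuesday.
1956: Monday (−1)
1955: Saturday (−2)
1954: Friday (−1)
1953: Thursday (−1)
1952: Wednesday (−1)
14 May falls on a Wednesday in 1952.

1952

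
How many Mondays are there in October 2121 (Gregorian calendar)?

4

October 2121 has 31 days and begins on Wednesday.
The first Monday is October 6.
Mondays fall on 6, 13, 20, 27 — that's 4.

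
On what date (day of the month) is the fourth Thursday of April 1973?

26

April 1, 1973 is a Sunday, so the first Thursday is the 5th.
The fourth Thursday is 5 + 21 = 26.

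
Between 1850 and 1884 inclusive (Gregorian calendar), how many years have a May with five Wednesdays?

May has 31 days; it has five Wednesdays when Wednesday falls among the first (month-length − 28) days — i.e. when May 1 is one of Wednesday/Tuesday/Monday.
May 1 by year: 1850:Wed✓ 1851:Thu 1852:Sat 1853:Sun 1854:Mon✓ 1855:Tue✓ 1856:Thu 1857:Fri 1858:Sat 1859:Sun 1860:Tue✓ 1861:Wed✓ 1862:Thu 1863:Fri 1864:Sun …(5 more)… 1870:Sun 1871:Mon✓ 1872:Wed✓ 1873:Thu 1874:Fri 1875:Sat 1876:Mon✓ 1877:Tue✓ 1878:Wed✓ 1879:Thu 1880:Sat 1881:Sun 1882:Mon✓ 1883:Tue✓ 1884:Thu
Years with five Wednesdays: 1850, 1854, 1855, 1860, 1861, 1865, 1866, 1867, 1871, 1872, 1876, 1877, 1878, 1882, 1883 → 15.

15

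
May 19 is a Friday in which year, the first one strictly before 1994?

From one year to the next, a fixed date's weekday advances by 1, or by 2 when a Feb 29 lies between the two dates.
1994: May 19 is Thursday.
1993: Wednesday (−1)
1992: Tuesday (−1)
1991: Sunday (−2)
1990: Saturday (−1)
1989: Friday (−1)
May 19 falls on a Friday in 1989.

1989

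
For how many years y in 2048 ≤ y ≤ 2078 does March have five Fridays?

March has 31 days; it has five Fridays when Friday falls among the first (month-length − 28) days — i.e. when March 1 is one of Friday/Thursday/Wednesday.
March 1 by year: 2048:Sun 2049:Mon 2050:Tue 2051:Wed✓ 2052:Fri✓ 2053:Sat 2054:Sun 2055:Mon 2056:Wed✓ 2057:Thu✓ 2058:Fri✓ 2059:Sat 2060:Mon 2061:Tue 2062:Wed✓ 2063:Thu✓ 2064:Sat 2065:Sun 2066:Mon 2067:Tue 2068:Thu✓ 2069:Fri✓ 2070:Sat 2071:Sun 2072:Tue 2073:Wed✓ 2074:Thu✓ 2075:Fri✓ 2076:Sun 2077:Mon 2078:Tue
Years with five Fridays: 2051, 2052, 2056, 2057, 2058, 2062, 2063, 2068, 2069, 2073, 2074, 2075 → 12.

12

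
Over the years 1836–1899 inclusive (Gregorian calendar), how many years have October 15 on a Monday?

9

Track October 15's weekday year by year (advancing +1, or +2 across a Feb 29):
  1836: Sat  1837: Sun (+1)  1838: Mon (+1) ✓  1839: Tue (+1)  1840: Thu (+2)
  1841: Fri (+1)  1842: Sat (+1)  1843: Sun (+1)  1844: Tue (+2)  1845: Wed (+1)
  1846: Thu (+1)  1847: Fri (+1)  1848: Sun (+2)  1849: Mon (+1) ✓  … (36 more years) …
  1886: Fri (+1)  1887: Sat (+1)  1888: Mon (+2) ✓  1889: Tue (+1)  1890: Wed (+1)
  1891: Thu (+1)  1892: Sat (+2)  1893: Sun (+1)  1894: Mon (+1) ✓  1895: Tue (+1)
  1896: Thu (+2)  1897: Fri (+1)  1898: Sat (+1)  1899: Sun (+1)
Monday years: 1838, 1849, 1855, 1860, 1866, 1877, 1883, 1888, 1894 — 9 in total.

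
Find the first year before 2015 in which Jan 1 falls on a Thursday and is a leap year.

2004

Jan 1 advances by 2 weekdays after a leap year and by 1 after a common year.
2015: Jan 1 is Thursday.
2014: Wednesday
2013: Tuesday
2012: Sunday (leap)
2011: Saturday
2010: Friday
2009: Thursday
2008: Tuesday (leap)
2007: Monday
2006: Sunday
2005: Saturday
2004: Thursday (leap)
2004 begins on a Thursday and is a leap year.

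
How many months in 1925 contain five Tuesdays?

4

A month of length L has five Tuesdays iff its first Tuesday is on day ≤ L−28 (so day 1–3 in a 31-day month, 1–2 in a 30-day month, day 1 in a leap February).
Checking each month of 1925: Jan starts Thu (31d); Feb starts Sun (28d); Mar starts Sun (31d) ✓; Apr starts Wed (30d); May starts Fri (31d); Jun starts Mon (30d) ✓; Jul starts Wed (31d); Aug starts Sat (31d); Sep starts Tue (30d) ✓; Oct starts Thu (31d); Nov starts Sun (30d); Dec starts Tue (31d) ✓.
Five-Tuesday months: March, June, September, December → 4.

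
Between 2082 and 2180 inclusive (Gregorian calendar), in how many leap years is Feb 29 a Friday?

Leap years in 2082–2180: 24 of them.
Feb 29 weekday advances by 5 (mod 7) from one leap year to the next four years later (or differs when a century non-leap intervenes).
Leap-day weekdays: 2084:Tue 2088:Sun 2092:Fri✓ 2096:Wed 2104:Fri✓ 2108:Wed 2112:Mon 2116:Sat 2120:Thu 2124:Tue 2128:Sun 2132:Fri✓ 2136:Wed 2140:Mon 2144:Sat 2148:Thu 2152:Tue 2156:Sun 2160:Fri✓ 2164:Wed 2168:Mon 2172:Sat 2176:Thu 2180:Tue
Friday: 2092, 2104, 2132, 2160 → 4.

4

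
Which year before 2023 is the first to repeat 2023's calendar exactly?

2017

Two years share a calendar iff Jan 1 falls on the same weekday and both are leap or both are common. 2023: Jan 1 is Sunday, common year.
2022: Jan 1 Saturday, common
2021: Jan 1 Friday, common
2020: Jan 1 Wednesday, leap
2019: Jan 1 Tuesday, common
2018: Jan 1 Monday, common
2017: Jan 1 Sunday, common
2017 matches on both conditions.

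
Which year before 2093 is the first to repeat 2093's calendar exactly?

2082

Two years share a calendar iff Jan 1 falls on the same weekday and both are leap or both are common. 2093: Jan 1 is Thursday, common year.
2092: Jan 1 Tuesday, leap
2091: Jan 1 Monday, common
2090: Jan 1 Sunday, common
2089: Jan 1 Saturday, common
2088: Jan 1 Thursday, leap
2087: Jan 1 Wednesday, common
2086: Jan 1 Tuesday, common
2085: Jan 1 Monday, common
2084: Jan 1 Saturday, leap
2083: Jan 1 Friday, common
2082: Jan 1 Thursday, common
2082 matches on both conditions.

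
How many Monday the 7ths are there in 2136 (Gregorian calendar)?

1

Check the 7th of each month of 2136: Jan 7: Sat, Feb 7: Tue, Mar 7: Wed, Apr 7: Sat, May 7: Mon, Jun 7: Thu, Jul 7: Sat, Aug 7: Tue, Sep 7: Fri, Oct 7: Sun, Nov 7: Wed, Dec 7: Fri.
Monday occurs in May — 1 month.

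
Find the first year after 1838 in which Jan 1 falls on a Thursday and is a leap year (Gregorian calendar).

Jan 1 advances by 2 weekdays after a leap year and by 1 after a common year.
1838: Jan 1 is Monday.
1839: Tuesday
1840: Wednesday (leap)
1841: Friday
1842: Saturday
1843: Sunday
1844: Monday (leap)
1845: Wednesday
1846: Thursday
1847: Friday
1848: Saturday (leap)
1849: Monday
1850: Tuesday
1851: Wednesday
1852: Thursday (leap)
1852 begins on a Thursday and is a leap year.

1852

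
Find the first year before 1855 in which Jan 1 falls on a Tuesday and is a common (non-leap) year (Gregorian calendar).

1850

Jan 1 advances by 2 weekdays after a leap year and by 1 after a common year.
1855: Jan 1 is Monday.
1854: Sunday
1853: Saturday
1852: Thursday (leap)
1851: Wednesday
1850: Tuesday
1850 begins on a Tuesday and is a common year.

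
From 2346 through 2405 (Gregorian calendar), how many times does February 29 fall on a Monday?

Leap years in 2346–2405: 15 of them.
Feb 29 weekday advances by 5 (mod 7) from one leap year to the next four years later (or differs when a century non-leap intervenes).
Leap-day weekdays: 2348:Sun 2352:Fri 2356:Wed 2360:Mon✓ 2364:Sat 2368:Thu 2372:Tue 2376:Sun 2380:Fri 2384:Wed 2388:Mon✓ 2392:Sat 2396:Thu 2400:Tue 2404:Sun
Monday: 2360, 2388 → 2.

2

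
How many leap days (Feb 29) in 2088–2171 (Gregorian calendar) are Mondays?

3

Leap years in 2088–2171: 20 of them.
Feb 29 weekday advances by 5 (mod 7) from one leap year to the next four years later (or differs when a century non-leap intervenes).
Leap-day weekdays: 2088:Sun 2092:Fri 2096:Wed 2104:Fri 2108:Wed 2112:Mon✓ 2116:Sat 2120:Thu 2124:Tue 2128:Sun 2132:Fri 2136:Wed 2140:Mon✓ 2144:Sat 2148:Thu 2152:Tue 2156:Sun 2160:Fri 2164:Wed 2168:Mon✓
Monday: 2112, 2140, 2168 → 3.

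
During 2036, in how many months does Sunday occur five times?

A month of length L has five Sundays iff its first Sunday is on day ≤ L−28 (so day 1–3 in a 31-day month, 1–2 in a 30-day month, day 1 in a leap February).
Checking each month of 2036: Jan starts Tue (31d); Feb starts Fri (29d); Mar starts Sat (31d) ✓; Apr starts Tue (30d); May starts Thu (31d); Jun starts Sun (30d) ✓; Jul starts Tue (31d); Aug starts Fri (31d) ✓; Sep starts Mon (30d); Oct starts Wed (31d); Nov starts Sat (30d) ✓; Dec starts Mon (31d).
Five-Sunday months: March, June, August, November → 4.

4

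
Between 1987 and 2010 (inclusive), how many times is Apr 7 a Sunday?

Track Apr 7's weekday year by year (advancing +1, or +2 across a Feb 29):
  1987: Tue  1988: Thu (+2)  1989: Fri (+1)  1990: Sat (+1)  1991: Sun (+1) ✓
  1992: Tue (+2)  1993: Wed (+1)  1994: Thu (+1)  1995: Fri (+1)  1996: Sun (+2) ✓
  1997: Mon (+1)  1998: Tue (+1)  1999: Wed (+1)  2000: Fri (+2)  2001: Sat (+1)
  2002: Sun (+1) ✓  2003: Mon (+1)  2004: Wed (+2)  2005: Thu (+1)  2006: Fri (+1)
  2007: Sat (+1)  2008: Mon (+2)  2009: Tue (+1)  2010: Wed (+1)
Sunday years: 1991, 1996, 2002 — 3 in total.

3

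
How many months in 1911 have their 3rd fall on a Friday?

3

Check the 3rd of each month of 1911: Jan 3: Tue, Feb 3: Fri, Mar 3: Fri, Apr 3: Mon, May 3: Wed, Jun 3: Sat, Jul 3: Mon, Aug 3: Thu, Sep 3: Sun, Oct 3: Tue, Nov 3: Fri, Dec 3: Sun.
Friday occurs in February, March, November — 3 months.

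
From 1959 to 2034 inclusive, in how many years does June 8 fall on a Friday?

10

Track June 8's weekday year by year (advancing +1, or +2 across a Feb 29):
  1959: Mon  1960: Wed (+2)  1961: Thu (+1)  1962: Fri (+1) ✓  1963: Sat (+1)
  1964: Mon (+2)  1965: Tue (+1)  1966: Wed (+1)  1967: Thu (+1)  1968: Sat (+2)
  1969: Sun (+1)  1970: Mon (+1)  1971: Tue (+1)  1972: Thu (+2)  … (48 more years) …
  2021: Tue (+1)  2022: Wed (+1)  2023: Thu (+1)  2024: Sat (+2)  2025: Sun (+1)
  2026: Mon (+1)  2027: Tue (+1)  2028: Thu (+2)  2029: Fri (+1) ✓  2030: Sat (+1)
  2031: Sun (+1)  2032: Tue (+2)  2033: Wed (+1)  2034: Thu (+1)
Friday years: 1962, 1973, 1979, 1984, 1990, 2001, 2007, 2012, 2018, 2029 — 10 in total.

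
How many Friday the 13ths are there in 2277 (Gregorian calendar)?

2

Check the 13th of each month of 2277: Jan 13: Sat, Feb 13: Tue, Mar 13: Tue, Apr 13: Fri, May 13: Sun, Jun 13: Wed, Jul 13: Fri, Aug 13: Mon, Sep 13: Thu, Oct 13: Sat, Nov 13: Tue, Dec 13: Thu.
Friday occurs in April, July — 2 months.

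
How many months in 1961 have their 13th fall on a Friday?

2

Check the 13th of each month of 1961: Jan 13: Fri, Feb 13: Mon, Mar 13: Mon, Apr 13: Thu, May 13: Sat, Jun 13: Tue, Jul 13: Thu, Aug 13: Sun, Sep 13: Wed, Oct 13: Fri, Nov 13: Mon, Dec 13: Wed.
Friday occurs in January, October — 2 months.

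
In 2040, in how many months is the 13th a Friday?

Check the 13th of each month of 2040: Jan 13: Fri, Feb 13: Mon, Mar 13: Tue, Apr 13: Fri, May 13: Sun, Jun 13: Wed, Jul 13: Fri, Aug 13: Mon, Sep 13: Thu, Oct 13: Sat, Nov 13: Tue, Dec 13: Thu.
Friday occurs in January, April, July — 3 months.

3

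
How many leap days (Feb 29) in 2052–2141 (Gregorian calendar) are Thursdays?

Leap years in 2052–2141: 22 of them.
Feb 29 weekday advances by 5 (mod 7) from one leap year to the next four years later (or differs when a century non-leap intervenes).
Leap-day weekdays: 2052:Thu✓ 2056:Tue 2060:Sun 2064:Fri 2068:Wed 2072:Mon 2076:Sat 2080:Thu✓ 2084:Tue 2088:Sun 2092:Fri 2096:Wed 2104:Fri 2108:Wed 2112:Mon 2116:Sat 2120:Thu✓ 2124:Tue 2128:Sun 2132:Fri 2136:Wed 2140:Mon
Thursday: 2052, 2080, 2120 → 3.

3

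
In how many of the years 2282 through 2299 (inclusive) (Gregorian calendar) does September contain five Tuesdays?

September has 30 days; it has five Tuesdays when Tuesday falls among the first (month-length − 28) days — i.e. when September 1 is one of Tuesday/Monday.
September 1 by year: 2282:Fri 2283:Sat 2284:Mon✓ 2285:Tue✓ 2286:Wed 2287:Thu 2288:Sat 2289:Sun 2290:Mon✓ 2291:Tue✓ 2292:Thu 2293:Fri 2294:Sat 2295:Sun 2296:Tue✓ 2297:Wed 2298:Thu 2299:Fri
Years with five Tuesdays: 2284, 2285, 2290, 2291, 2296 → 5.

5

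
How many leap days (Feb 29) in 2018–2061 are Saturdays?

2

Leap years in 2018–2061: 11 of them.
Feb 29 weekday advances by 5 (mod 7) from one leap year to the next four years later (or differs when a century non-leap intervenes).
Leap-day weekdays: 2020:Sat✓ 2024:Thu 2028:Tue 2032:Sun 2036:Fri 2040:Wed 2044:Mon 2048:Sat✓ 2052:Thu 2056:Tue 2060:Sun
Saturday: 2020, 2048 → 2.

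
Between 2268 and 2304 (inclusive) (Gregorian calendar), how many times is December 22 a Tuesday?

Track December 22's weekday year by year (advancing +1, or +2 across a Feb 29):
  2268: Tue ✓  2269: Wed (+1)  2270: Thu (+1)  2271: Fri (+1)  2272: Sun (+2)
  2273: Mon (+1)  2274: Tue (+1) ✓  2275: Wed (+1)  2276: Fri (+2)  2277: Sat (+1)
  2278: Sun (+1)  2279: Mon (+1)  2280: Wed (+2)  2281: Thu (+1)  … (9 more years) …
  2291: Tue (+1) ✓  2292: Thu (+2)  2293: Fri (+1)  2294: Sat (+1)  2295: Sun (+1)
  2296: Tue (+2) ✓  2297: Wed (+1)  2298: Thu (+1)  2299: Fri (+1)  2300: Sat (+1)
  2301: Sun (+1)  2302: Mon (+1)  2303: Tue (+1) ✓  2304: Thu (+2)
Tuesday years: 2268, 2274, 2285, 2291, 2296, 2303 — 6 in total.

6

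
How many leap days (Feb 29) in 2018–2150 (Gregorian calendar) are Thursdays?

Leap years in 2018–2150: 32 of them.
Feb 29 weekday advances by 5 (mod 7) from one leap year to the next four years later (or differs when a century non-leap intervenes).
Leap-day weekdays: 2020:Sat 2024:Thu✓ 2028:Tue 2032:Sun 2036:Fri 2040:Wed 2044:Mon 2048:Sat 2052:Thu✓ 2056:Tue 2060:Sun 2064:Fri 2068:Wed …(6 more)… 2096:Wed 2104:Fri 2108:Wed 2112:Mon 2116:Sat 2120:Thu✓ 2124:Tue 2128:Sun 2132:Fri 2136:Wed 2140:Mon 2144:Sat 2148:Thu✓
Thursday: 2024, 2052, 2080, 2120, 2148 → 5.

5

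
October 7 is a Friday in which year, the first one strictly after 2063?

2067

From one year to the next, a fixed date's weekday advances by 1, or by 2 when a Feb 29 lies between the two dates.
2063: October 7 is Sunday.
2064: Tuesday (+2)
2065: Wednesday (+1)
2066: Thursday (+1)
2067: Friday (+1)
October 7 falls on a Friday in 2067.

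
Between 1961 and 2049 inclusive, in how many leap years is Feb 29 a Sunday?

Leap years in 1961–2049: 22 of them.
Feb 29 weekday advances by 5 (mod 7) from one leap year to the next four years later (or differs when a century non-leap intervenes).
Leap-day weekdays: 1964:Sat 1968:Thu 1972:Tue 1976:Sun✓ 1980:Fri 1984:Wed 1988:Mon 1992:Sat 1996:Thu 2000:Tue 2004:Sun✓ 2008:Fri 2012:Wed 2016:Mon 2020:Sat 2024:Thu 2028:Tue 2032:Sun✓ 2036:Fri 2040:Wed 2044:Mon 2048:Sat
Sunday: 1976, 2004, 2032 → 3.

3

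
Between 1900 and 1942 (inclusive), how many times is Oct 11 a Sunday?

Track Oct 11's weekday year by year (advancing +1, or +2 across a Feb 29):
  1900: Thu  1901: Fri (+1)  1902: Sat (+1)  1903: Sun (+1) ✓  1904: Tue (+2)
  1905: Wed (+1)  1906: Thu (+1)  1907: Fri (+1)  1908: Sun (+2) ✓  1909: Mon (+1)
  1910: Tue (+1)  1911: Wed (+1)  1912: Fri (+2)  1913: Sat (+1)  … (15 more years) …
  1929: Fri (+1)  1930: Sat (+1)  1931: Sun (+1) ✓  1932: Tue (+2)  1933: Wed (+1)
  1934: Thu (+1)  1935: Fri (+1)  1936: Sun (+2) ✓  1937: Mon (+1)  1938: Tue (+1)
  1939: Wed (+1)  1940: Fri (+2)  1941: Sat (+1)  1942: Sun (+1) ✓
Sunday years: 1903, 1908, 1914, 1925, 1931, 1936, 1942 — 7 in total.

7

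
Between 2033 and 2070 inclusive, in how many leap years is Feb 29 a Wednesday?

Leap years in 2033–2070: 9 of them.
Feb 29 weekday advances by 5 (mod 7) from one leap year to the next four years later (or differs when a century non-leap intervenes).
Leap-day weekdays: 2036:Fri 2040:Wed✓ 2044:Mon 2048:Sat 2052:Thu 2056:Tue 2060:Sun 2064:Fri 2068:Wed✓
Wednesday: 2040, 2068 → 2.

2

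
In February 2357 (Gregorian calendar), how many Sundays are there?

February 2357 has 28 days and begins on Friday.
The first Sunday is February 3.
Sundays fall on 3, 10, 17, 24 — that's 4.

4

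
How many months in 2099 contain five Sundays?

A month of length L has five Sundays iff its first Sunday is on day ≤ L−28 (so day 1–3 in a 31-day month, 1–2 in a 30-day month, day 1 in a leap February).
Checking each month of 2099: Jan starts Thu (31d); Feb starts Sun (28d); Mar starts Sun (31d) ✓; Apr starts Wed (30d); May starts Fri (31d) ✓; Jun starts Mon (30d); Jul starts Wed (31d); Aug starts Sat (31d) ✓; Sep starts Tue (30d); Oct starts Thu (31d); Nov starts Sun (30d) ✓; Dec starts Tue (31d).
Five-Sunday months: March, May, August, November → 4.

4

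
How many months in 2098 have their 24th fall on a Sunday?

1

Check the 24th of each month of 2098: Jan 24: Fri, Feb 24: Mon, Mar 24: Mon, Apr 24: Thu, May 24: Sat, Jun 24: Tue, Jul 24: Thu, Aug 24: Sun, Sep 24: Wed, Oct 24: Fri, Nov 24: Mon, Dec 24: Wed.
Sunday occurs in August — 1 month.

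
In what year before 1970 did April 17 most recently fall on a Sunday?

From one year to the next, a fixed date's weekday advances by 1, or by 2 when a Feb 29 lies between the two dates.
1970: April 17 is Friday.
1969: Thursday (−1)
1968: Wednesday (−1)
1967: Monday (−2)
1966: Sunday (−1)
April 17 falls on a Sunday in 1966.

1966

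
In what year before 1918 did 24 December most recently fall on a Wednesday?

From one year to the next, a fixed date's weekday advances by 1, or by 2 when a Feb 29 lies between the two dates.
1918: December 24 is Tuesday.
1917: Monday (−1)
1916: Sunday (−1)
1915: Friday (−2)
1914: Thursday (−1)
1913: Wednesday (−1)
24 December falls on a Wednesday in 1913.

1913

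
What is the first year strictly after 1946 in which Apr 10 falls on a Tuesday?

1951

From one year to the next, a fixed date's weekday advances by 1, or by 2 when a Feb 29 lies between the two dates.
1946: April 10 is Wednesday.
1947: Thursday (+1)
1948: Saturday (+2)
1949: Sunday (+1)
1950: Monday (+1)
1951: Tuesday (+1)
Apr 10 falls on a Tuesday in 1951.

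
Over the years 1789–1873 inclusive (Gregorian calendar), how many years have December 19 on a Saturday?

13

Track December 19's weekday year by year (advancing +1, or +2 across a Feb 29):
  1789: Sat ✓  1790: Sun (+1)  1791: Mon (+1)  1792: Wed (+2)  1793: Thu (+1)
  1794: Fri (+1)  1795: Sat (+1) ✓  1796: Mon (+2)  1797: Tue (+1)  1798: Wed (+1)
  1799: Thu (+1)  1800: Fri (+1)  1801: Sat (+1) ✓  1802: Sun (+1)  … (57 more years) …
  1860: Wed (+2)  1861: Thu (+1)  1862: Fri (+1)  1863: Sat (+1) ✓  1864: Mon (+2)
  1865: Tue (+1)  1866: Wed (+1)  1867: Thu (+1)  1868: Sat (+2) ✓  1869: Sun (+1)
  1870: Mon (+1)  1871: Tue (+1)  1872: Thu (+2)  1873: Fri (+1)
Saturday years: 1789, 1795, 1801, 1807, 1812, 1818, 1829, 1835, 1840, 1846, 1857, 1863, 1868 — 13 in total.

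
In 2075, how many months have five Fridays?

4

A month of length L has five Fridays iff its first Friday is on day ≤ L−28 (so day 1–3 in a 31-day month, 1–2 in a 30-day month, day 1 in a leap February).
Checking each month of 2075: Jan starts Tue (31d); Feb starts Fri (28d); Mar starts Fri (31d) ✓; Apr starts Mon (30d); May starts Wed (31d) ✓; Jun starts Sat (30d); Jul starts Mon (31d); Aug starts Thu (31d) ✓; Sep starts Sun (30d); Oct starts Tue (31d); Nov starts Fri (30d) ✓; Dec starts Sun (31d).
Five-Friday months: March, May, August, November → 4.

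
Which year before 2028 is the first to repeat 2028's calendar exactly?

Two years share a calendar iff Jan 1 falls on the same weekday and both are leap or both are common. 2028: Jan 1 is Saturday, leap year.
2027: Jan 1 Friday, common
2026: Jan 1 Thursday, common
2025: Jan 1 Wednesday, common
2024: Jan 1 Monday, leap
2023: Jan 1 Sunday, common
2022: Jan 1 Saturday, common
2021: Jan 1 Friday, common
2020: Jan 1 Wednesday, leap
2019: Jan 1 Tuesday, common
2018: Jan 1 Monday, common
2017: Jan 1 Sunday, common
2016: Jan 1 Friday, leap
2015: Jan 1 Thursday, common
2014: Jan 1 Wednesday, common
2013: Jan 1 Tuesday, common
2012: Jan 1 Sunday, leap
2011: Jan 1 Saturday, common
2010: Jan 1 Friday, common
2009: Jan 1 Thursday, common
2008: Jan 1 Tuesday, leap
2007: Jan 1 Monday, common
2006: Jan 1 Sunday, common
2005: Jan 1 Saturday, common
2004: Jan 1 Thursday, leap
2003: Jan 1 Wednesday, common
2002: Jan 1 Tuesday, common
2001: Jan 1 Monday, common
2000: Jan 1 Saturday, leap
2000 matches on both conditions.

2000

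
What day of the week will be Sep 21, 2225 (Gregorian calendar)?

Wednesday

January 1, 2225 is a Saturday.
September 21 is day 264 of the year, i.e. 263 days after Jan 1.
263 mod 7 = 4, so advance 4 weekdays from Saturday: Wednesday.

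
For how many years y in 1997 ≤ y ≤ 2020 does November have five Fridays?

November has 30 days; it has five Fridays when Friday falls among the first (month-length − 28) days — i.e. when November 1 is one of Friday/Thursday.
November 1 by year: 1997:Sat 1998:Sun 1999:Mon 2000:Wed 2001:Thu✓ 2002:Fri✓ 2003:Sat 2004:Mon 2005:Tue 2006:Wed 2007:Thu✓ 2008:Sat 2009:Sun 2010:Mon 2011:Tue 2012:Thu✓ 2013:Fri✓ 2014:Sat 2015:Sun 2016:Tue 2017:Wed 2018:Thu✓ 2019:Fri✓ 2020:Sun
Years with five Fridays: 2001, 2002, 2007, 2012, 2013, 2018, 2019 → 7.

7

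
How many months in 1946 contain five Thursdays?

4

A month of length L has five Thursdays iff its first Thursday is on day ≤ L−28 (so day 1–3 in a 31-day month, 1–2 in a 30-day month, day 1 in a leap February).
Checking each month of 1946: Jan starts Tue (31d) ✓; Feb starts Fri (28d); Mar starts Fri (31d); Apr starts Mon (30d); May starts Wed (31d) ✓; Jun starts Sat (30d); Jul starts Mon (31d); Aug starts Thu (31d) ✓; Sep starts Sun (30d); Oct starts Tue (31d) ✓; Nov starts Fri (30d); Dec starts Sun (31d).
Five-Thursday months: January, May, August, October → 4.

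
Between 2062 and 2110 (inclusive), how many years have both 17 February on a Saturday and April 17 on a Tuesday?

Check each year's weekday for 17 February and April 17:
  2062: Fri/Mon  2063: Sat/Tue ✓  2064: Sun/Thu  2065: Tue/Fri  2066: Wed/Sat  2067: Thu/Sun  2068: Fri/Tue  2069: Sun/Wed  2070: Mon/Thu  2071: Tue/Fri  2072: Wed/Sun  2073: Fri/Mon  2074: Sat/Tue ✓  2075: Sun/Wed  …(21 more)…  2097: Sun/Wed  2098: Mon/Thu  2099: Tue/Fri  2100: Wed/Sat  2101: Thu/Sun  2102: Fri/Mon  2103: Sat/Tue ✓  2104: Sun/Thu  2105: Tue/Fri  2106: Wed/Sat  2107: Thu/Sun  2108: Fri/Tue  2109: Sun/Wed  2110: Mon/Thu
Both conditions hold in: 2063, 2074, 2085, 2091, 2103 — 5.

5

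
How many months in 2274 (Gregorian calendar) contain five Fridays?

4

A month of length L has five Fridays iff its first Friday is on day ≤ L−28 (so day 1–3 in a 31-day month, 1–2 in a 30-day month, day 1 in a leap February).
Checking each month of 2274: Jan starts Thu (31d) ✓; Feb starts Sun (28d); Mar starts Sun (31d); Apr starts Wed (30d); May starts Fri (31d) ✓; Jun starts Mon (30d); Jul starts Wed (31d) ✓; Aug starts Sat (31d); Sep starts Tue (30d); Oct starts Thu (31d) ✓; Nov starts Sun (30d); Dec starts Tue (31d).
Five-Friday months: January, May, July, October → 4.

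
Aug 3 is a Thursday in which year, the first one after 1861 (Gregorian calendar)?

1865

From one year to the next, a fixed date's weekday advances by 1, or by 2 when a Feb 29 lies between the two dates.
1861: August 3 is Saturday.
1862: Sunday (+1)
1863: Monday (+1)
1864: Wednesday (+2)
1865: Thursday (+1)
Aug 3 falls on a Thursday in 1865.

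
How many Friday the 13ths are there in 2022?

1

Check the 13th of each month of 2022: Jan 13: Thu, Feb 13: Sun, Mar 13: Sun, Apr 13: Wed, May 13: Fri, Jun 13: Mon, Jul 13: Wed, Aug 13: Sat, Sep 13: Tue, Oct 13: Thu, Nov 13: Sun, Dec 13: Tue.
Friday occurs in May — 1 month.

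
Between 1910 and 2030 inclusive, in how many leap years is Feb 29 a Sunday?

4

Leap years in 1910–2030: 30 of them.
Feb 29 weekday advances by 5 (mod 7) from one leap year to the next four years later (or differs when a century non-leap intervenes).
Leap-day weekdays: 1912:Thu 1916:Tue 1920:Sun✓ 1924:Fri 1928:Wed 1932:Mon 1936:Sat 1940:Thu 1944:Tue 1948:Sun✓ 1952:Fri 1956:Wed 1960:Mon …(4 more)… 1980:Fri 1984:Wed 1988:Mon 1992:Sat 1996:Thu 2000:Tue 2004:Sun✓ 2008:Fri 2012:Wed 2016:Mon 2020:Sat 2024:Thu 2028:Tue
Sunday: 1920, 1948, 1976, 2004 → 4.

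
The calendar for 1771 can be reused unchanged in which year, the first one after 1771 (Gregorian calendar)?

1782

Two years share a calendar iff Jan 1 falls on the same weekday and both are leap or both are common. 1771: Jan 1 is Tuesday, common year.
1772: Jan 1 Wednesday, leap
1773: Jan 1 Friday, common
1774: Jan 1 Saturday, common
1775: Jan 1 Sunday, common
1776: Jan 1 Monday, leap
1777: Jan 1 Wednesday, common
1778: Jan 1 Thursday, common
1779: Jan 1 Friday, common
1780: Jan 1 Saturday, leap
1781: Jan 1 Monday, common
1782: Jan 1 Tuesday, common
1782 matches on both conditions.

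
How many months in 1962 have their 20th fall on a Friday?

Check the 20th of each month of 1962: Jan 20: Sat, Feb 20: Tue, Mar 20: Tue, Apr 20: Fri, May 20: Sun, Jun 20: Wed, Jul 20: Fri, Aug 20: Mon, Sep 20: Thu, Oct 20: Sat, Nov 20: Tue, Dec 20: Thu.
Friday occurs in April, July — 2 months.

2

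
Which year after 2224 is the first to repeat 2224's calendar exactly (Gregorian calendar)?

2252

Two years share a calendar iff Jan 1 falls on the same weekday and both are leap or both are common. 2224: Jan 1 is Thursday, leap year.
2225: Jan 1 Saturday, common
2226: Jan 1 Sunday, common
2227: Jan 1 Monday, common
2228: Jan 1 Tuesday, leap
2229: Jan 1 Thursday, common
2230: Jan 1 Friday, common
2231: Jan 1 Saturday, common
2232: Jan 1 Sunday, leap
2233: Jan 1 Tuesday, common
2234: Jan 1 Wednesday, common
2235: Jan 1 Thursday, common
2236: Jan 1 Friday, leap
2237: Jan 1 Sunday, common
2238: Jan 1 Monday, common
2239: Jan 1 Tuesday, common
2240: Jan 1 Wednesday, leap
2241: Jan 1 Friday, common
2242: Jan 1 Saturday, common
2243: Jan 1 Sunday, common
2244: Jan 1 Monday, leap
2245: Jan 1 Wednesday, common
2246: Jan 1 Thursday, common
2247: Jan 1 Friday, common
2248: Jan 1 Saturday, leap
2249: Jan 1 Monday, common
2250: Jan 1 Tuesday, common
2251: Jan 1 Wednesday, common
2252: Jan 1 Thursday, leap
2252 matches on both conditions.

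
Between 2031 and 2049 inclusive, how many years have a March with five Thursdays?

8

March has 31 days; it has five Thursdays when Thursday falls among the first (month-length − 28) days — i.e. when March 1 is one of Thursday/Wednesday/Tuesday.
March 1 by year: 2031:Sat 2032:Mon 2033:Tue✓ 2034:Wed✓ 2035:Thu✓ 2036:Sat 2037:Sun 2038:Mon 2039:Tue✓ 2040:Thu✓ 2041:Fri 2042:Sat 2043:Sun 2044:Tue✓ 2045:Wed✓ 2046:Thu✓ 2047:Fri 2048:Sun 2049:Mon
Years with five Thursdays: 2033, 2034, 2035, 2039, 2040, 2044, 2045, 2046 → 8.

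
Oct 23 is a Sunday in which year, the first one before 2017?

From one year to the next, a fixed date's weekday advances by 1, or by 2 when a Feb 29 lies between the two dates.
2017: October 23 is Monday.
2016: Sunday (−1)
Oct 23 falls on a Sunday in 2016.

2016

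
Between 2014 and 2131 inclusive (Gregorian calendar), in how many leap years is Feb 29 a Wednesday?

4

Leap years in 2014–2131: 28 of them.
Feb 29 weekday advances by 5 (mod 7) from one leap year to the next four years later (or differs when a century non-leap intervenes).
Leap-day weekdays: 2016:Mon 2020:Sat 2024:Thu 2028:Tue 2032:Sun 2036:Fri 2040:Wed✓ 2044:Mon 2048:Sat 2052:Thu 2056:Tue 2060:Sun 2064:Fri 2068:Wed✓ 2072:Mon 2076:Sat 2080:Thu 2084:Tue 2088:Sun 2092:Fri 2096:Wed✓ 2104:Fri 2108:Wed✓ 2112:Mon 2116:Sat 2120:Thu 2124:Tue 2128:Sun
Wednesday: 2040, 2068, 2096, 2108 → 4.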